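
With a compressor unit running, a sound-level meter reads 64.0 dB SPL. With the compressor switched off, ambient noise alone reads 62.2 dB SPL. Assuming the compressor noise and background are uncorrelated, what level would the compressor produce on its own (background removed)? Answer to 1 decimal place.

Subtract intensities: L_src = 10·log₁₀(10^(L_total/10) − 10^(L_bg/10)).
L_src = 10·log₁₀(10^(64.0/10) − 10^(62.2/10)) = 10·log₁₀(852300) = 59.3 dB SPL.

59.3 dB SPL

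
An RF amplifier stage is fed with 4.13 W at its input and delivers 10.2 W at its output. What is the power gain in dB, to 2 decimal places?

Power ratio → dB uses the 10·log₁₀ form:
10·log₁₀(10.2/4.13) = 10·log₁₀(2.470) = 3.93 dB.

3.93 dB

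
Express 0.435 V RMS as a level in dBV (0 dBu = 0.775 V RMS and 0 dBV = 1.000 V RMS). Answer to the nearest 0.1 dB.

dBV = 20·log₁₀(V / 1.000 V).
20·log₁₀(0.435/1.000) = -7.2 dBV.

-7.2 dBV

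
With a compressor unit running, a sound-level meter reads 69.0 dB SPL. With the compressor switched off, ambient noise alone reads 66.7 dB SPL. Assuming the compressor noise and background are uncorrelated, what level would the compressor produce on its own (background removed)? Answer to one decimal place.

65.1 dB SPL

Remove the background by subtracting linear intensities:
L_src = 10·log₁₀(10^(69.0/10) − 10^(66.7/10)) = 10·log₁₀(3266000) = 65.1 dB SPL.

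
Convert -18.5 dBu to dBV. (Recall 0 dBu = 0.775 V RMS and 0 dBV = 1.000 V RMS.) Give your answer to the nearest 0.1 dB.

The offset between the scales is 20·log₁₀(0.775/1.000) = −2.214 dB.
So dBV = -18.5 − 2.214 = -20.7 dBV.

-20.7 dBV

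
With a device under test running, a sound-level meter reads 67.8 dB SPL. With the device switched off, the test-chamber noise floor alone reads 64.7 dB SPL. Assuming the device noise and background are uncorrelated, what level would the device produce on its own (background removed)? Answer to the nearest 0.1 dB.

Remove the background by subtracting linear intensities:
L_src = 10·log₁₀(10^(67.8/10) − 10^(64.7/10)) = 10·log₁₀(3074000) = 64.9 dB SPL.

64.9 dB SPL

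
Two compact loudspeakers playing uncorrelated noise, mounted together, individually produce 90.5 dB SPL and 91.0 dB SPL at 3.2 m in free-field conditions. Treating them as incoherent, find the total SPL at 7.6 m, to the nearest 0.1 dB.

Combined at 3.2 m: 10·log₁₀(10^(90.5/10)+10^(91.0/10)) = 93.77 dB SPL.
Then apply −20·log₁₀(7.6/3.2) = -7.51 dB → 86.3 dB SPL.

86.3 dB SPL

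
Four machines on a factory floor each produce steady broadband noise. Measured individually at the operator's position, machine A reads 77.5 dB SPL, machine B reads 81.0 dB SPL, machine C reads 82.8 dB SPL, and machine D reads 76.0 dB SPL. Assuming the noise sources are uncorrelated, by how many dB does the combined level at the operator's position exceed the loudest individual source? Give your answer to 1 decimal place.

Incoherent sources sum as intensities:
L_total = 10·log₁₀(10^(77.5/10) + 10^(81.0/10) + 10^(82.8/10) + 10^(76.0/10)) = 86.15 dB SPL.
Excess over the loudest (82.8 dB): 86.15 − 82.8 = 3.4 dB.

3.4 dB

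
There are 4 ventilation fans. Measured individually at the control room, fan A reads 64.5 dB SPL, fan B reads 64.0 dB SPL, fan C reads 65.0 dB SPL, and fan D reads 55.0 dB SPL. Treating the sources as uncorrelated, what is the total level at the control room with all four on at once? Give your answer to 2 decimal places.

69.45 dB SPL

Uncorrelated sources add in intensity (power), not in dB.
L_total = 10·log₁₀(10^(64.5/10) + 10^(64.0/10) + 10^(65.0/10) + 10^(55.0/10)) = 10·log₁₀(8809000) = 69.45 dB SPL.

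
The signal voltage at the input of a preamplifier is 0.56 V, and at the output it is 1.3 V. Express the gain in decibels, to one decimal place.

Voltage is an amplitude quantity, so gain = 20·log₁₀(V_out/V_in).
20·log₁₀(1.3/0.56) = 20·log₁₀(2.321) = 7.3 dB.

7.3 dB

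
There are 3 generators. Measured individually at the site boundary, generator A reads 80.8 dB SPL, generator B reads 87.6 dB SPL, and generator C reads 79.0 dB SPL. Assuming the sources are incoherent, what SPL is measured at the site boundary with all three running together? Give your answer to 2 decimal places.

88.89 dB SPL

Uncorrelated sources add in intensity (power), not in dB.
L_total = 10·log₁₀(10^(80.8/10) + 10^(87.6/10) + 10^(79.0/10)) = 10·log₁₀(775100000) = 88.89 dB SPL.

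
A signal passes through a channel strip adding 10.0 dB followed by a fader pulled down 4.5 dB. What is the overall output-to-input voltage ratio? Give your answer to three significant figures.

Net gain = 10.0 + (−4.5) = 5.5 dB.
Voltage ratio = 10^(5.5/20) = 1.88.

1.88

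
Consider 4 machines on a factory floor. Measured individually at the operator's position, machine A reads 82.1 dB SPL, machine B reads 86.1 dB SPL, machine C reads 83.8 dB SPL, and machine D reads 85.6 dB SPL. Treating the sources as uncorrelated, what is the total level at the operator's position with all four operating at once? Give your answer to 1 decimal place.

90.7 dB SPL

Uncorrelated sources add in intensity (power), not in dB.
L_total = 10·log₁₀(10^(82.1/10) + 10^(86.1/10) + 10^(83.8/10) + 10^(85.6/10)) = 10·log₁₀(1173000000) = 90.7 dB SPL.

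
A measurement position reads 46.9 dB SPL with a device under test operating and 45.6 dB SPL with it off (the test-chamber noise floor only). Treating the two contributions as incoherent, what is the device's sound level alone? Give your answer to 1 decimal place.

Subtract intensities: L_src = 10·log₁₀(10^(L_total/10) − 10^(L_bg/10)).
L_src = 10·log₁₀(10^(46.9/10) − 10^(45.6/10)) = 10·log₁₀(12670) = 41.0 dB SPL.

41.0 dB SPL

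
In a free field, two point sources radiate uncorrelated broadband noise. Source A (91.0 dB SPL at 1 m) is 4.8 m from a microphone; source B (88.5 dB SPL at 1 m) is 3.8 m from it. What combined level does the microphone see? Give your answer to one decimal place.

80.2 dB SPL

At the listener: L_A = 91.0 − 20·log₁₀(4.8) = 77.38 dB; L_B = 88.5 − 20·log₁₀(3.8) = 76.90 dB.
Combined: 10·log₁₀(10^(77.38/10)+10^(76.90/10)) = 80.2 dB SPL.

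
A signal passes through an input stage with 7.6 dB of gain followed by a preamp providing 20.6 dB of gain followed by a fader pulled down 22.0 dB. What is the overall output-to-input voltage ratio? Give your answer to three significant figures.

2.04

Net gain = 7.6 + 20.6 + (−22.0) = 6.2 dB.
Voltage ratio = 10^(6.2/20) = 2.04.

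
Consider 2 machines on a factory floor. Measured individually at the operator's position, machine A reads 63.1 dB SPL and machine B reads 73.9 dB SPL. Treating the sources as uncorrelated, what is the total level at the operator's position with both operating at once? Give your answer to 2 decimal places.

Incoherent sources sum as intensities:
L_total = 10·log₁₀(10^(63.1/10) + 10^(73.9/10)) = 10·log₁₀(26590000) = 74.25 dB SPL.

74.25 dB SPL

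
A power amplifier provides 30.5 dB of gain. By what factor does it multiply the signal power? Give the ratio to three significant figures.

1120

Power ratio = 10^(dB/10).
10^(30.5/10) = 10^(3.050) = 1120.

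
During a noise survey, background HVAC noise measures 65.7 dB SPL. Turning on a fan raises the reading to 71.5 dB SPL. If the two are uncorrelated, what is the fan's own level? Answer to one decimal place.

Subtract intensities: L_src = 10·log₁₀(10^(L_total/10) − 10^(L_bg/10)).
L_src = 10·log₁₀(10^(71.5/10) − 10^(65.7/10)) = 10·log₁₀(10410000) = 70.2 dB SPL.

70.2 dB SPL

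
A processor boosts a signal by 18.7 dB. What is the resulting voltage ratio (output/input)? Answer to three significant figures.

8.61

Voltage ratio = 10^(dB/20).
10^(18.7/20) = 10^(0.9350) = 8.61.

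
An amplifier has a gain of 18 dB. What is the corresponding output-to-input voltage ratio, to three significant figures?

7.94

Voltage ratio = 10^(dB/20).
10^(18/20) = 10^(0.9000) = 7.94.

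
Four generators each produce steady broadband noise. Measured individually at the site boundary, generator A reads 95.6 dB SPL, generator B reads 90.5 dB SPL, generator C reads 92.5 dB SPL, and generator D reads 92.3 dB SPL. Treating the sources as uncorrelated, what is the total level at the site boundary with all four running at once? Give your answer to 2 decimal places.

99.15 dB SPL

Add the sources as powers (linear), then convert back to dB:
L_total = 10·log₁₀(10^(95.6/10) + 10^(90.5/10) + 10^(92.5/10) + 10^(92.3/10)) = 10·log₁₀(8229000000) = 99.15 dB SPL.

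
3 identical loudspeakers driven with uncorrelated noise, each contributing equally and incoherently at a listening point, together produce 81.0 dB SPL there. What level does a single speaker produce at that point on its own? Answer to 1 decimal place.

3 equal incoherent sources add 10·log₁₀(3) = 4.77 dB over one source.
L_one = 81.0 − 4.77 = 76.2 dB SPL.

76.2 dB SPL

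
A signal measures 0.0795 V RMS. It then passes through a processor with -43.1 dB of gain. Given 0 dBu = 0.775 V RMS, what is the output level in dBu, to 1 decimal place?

-62.9 dBu

Input level: 20·log₁₀(0.0795/0.775) = -19.78 dBu.
Output: -19.78 − 43.1 = -62.9 dBu.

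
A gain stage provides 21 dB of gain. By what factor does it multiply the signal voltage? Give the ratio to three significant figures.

Voltage ratio = 10^(dB/20).
10^(21/20) = 10^(1.050) = 11.2.

11.2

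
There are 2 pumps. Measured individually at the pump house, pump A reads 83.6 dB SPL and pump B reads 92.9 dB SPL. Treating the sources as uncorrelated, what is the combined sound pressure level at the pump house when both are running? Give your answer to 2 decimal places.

Incoherent sources sum as intensities:
L_total = 10·log₁₀(10^(83.6/10) + 10^(92.9/10)) = 10·log₁₀(2179000000) = 93.38 dB SPL.

93.38 dB SPL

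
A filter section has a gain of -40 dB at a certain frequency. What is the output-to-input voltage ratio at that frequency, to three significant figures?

0.0100

Voltage ratio = 10^(dB/20).
10^(-40/20) = 10^(-2.000) = 0.0100.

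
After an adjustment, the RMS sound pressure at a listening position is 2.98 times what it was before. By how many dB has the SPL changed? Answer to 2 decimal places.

9.48 dB

Sound pressure is an amplitude quantity: ΔL = 20·log₁₀(p₂/p₁).
20·log₁₀(2.98) = 9.48 dB.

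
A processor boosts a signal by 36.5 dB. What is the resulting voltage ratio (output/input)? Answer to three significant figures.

Voltage ratio = 10^(dB/20).
10^(36.5/20) = 10^(1.825) = 66.8.

66.8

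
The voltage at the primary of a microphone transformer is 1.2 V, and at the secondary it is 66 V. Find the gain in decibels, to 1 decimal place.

For a voltage ratio, dB = 20·log₁₀(V₂/V₁).
20·log₁₀(66/1.2) = 20·log₁₀(55.00) = 34.8 dB.

34.8 dB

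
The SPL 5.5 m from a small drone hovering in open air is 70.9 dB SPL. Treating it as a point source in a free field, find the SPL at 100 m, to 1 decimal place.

Inverse-square spreading gives ΔL = −20·log₁₀(d₂/d₁).
ΔL = −20·log₁₀(100/5.5) = -25.19 dB, so L₂ = 70.9 + (-25.19) = 45.7 dB SPL.

45.7 dB SPL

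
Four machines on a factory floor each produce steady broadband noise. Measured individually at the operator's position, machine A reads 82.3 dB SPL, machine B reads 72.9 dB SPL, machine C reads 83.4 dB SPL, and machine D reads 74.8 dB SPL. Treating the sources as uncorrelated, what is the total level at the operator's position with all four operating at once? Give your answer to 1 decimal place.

Uncorrelated sources add in intensity (power), not in dB.
L_total = 10·log₁₀(10^(82.3/10) + 10^(72.9/10) + 10^(83.4/10) + 10^(74.8/10)) = 10·log₁₀(438300000) = 86.4 dB SPL.

86.4 dB SPL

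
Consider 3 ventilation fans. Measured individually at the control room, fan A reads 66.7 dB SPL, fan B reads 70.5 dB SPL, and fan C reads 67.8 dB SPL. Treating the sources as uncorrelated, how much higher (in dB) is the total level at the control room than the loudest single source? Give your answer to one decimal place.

2.9 dB

Incoherent sources sum as intensities:
L_total = 10·log₁₀(10^(66.7/10) + 10^(70.5/10) + 10^(67.8/10)) = 73.41 dB SPL.
Excess over the loudest (70.5 dB): 73.41 − 70.5 = 2.9 dB.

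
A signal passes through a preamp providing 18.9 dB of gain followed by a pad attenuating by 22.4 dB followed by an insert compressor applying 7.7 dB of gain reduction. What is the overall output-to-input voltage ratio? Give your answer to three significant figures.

Net gain = 18.9 + (−22.4) + (−7.7) = -11.2 dB.
Voltage ratio = 10^(-11.2/20) = 0.275.

0.275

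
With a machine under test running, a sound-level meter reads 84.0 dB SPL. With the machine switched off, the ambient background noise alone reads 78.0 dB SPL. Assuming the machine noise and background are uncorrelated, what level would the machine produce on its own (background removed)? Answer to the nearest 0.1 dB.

82.7 dB SPL

Remove the background by subtracting linear intensities:
L_src = 10·log₁₀(10^(84.0/10) − 10^(78.0/10)) = 10·log₁₀(188100000) = 82.7 dB SPL.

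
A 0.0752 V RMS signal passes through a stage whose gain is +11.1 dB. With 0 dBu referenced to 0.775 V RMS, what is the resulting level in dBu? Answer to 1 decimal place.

-9.2 dBu

Input level: 20·log₁₀(0.0752/0.775) = -20.26 dBu.
Output: -20.26 + 11.1 = -9.2 dBu.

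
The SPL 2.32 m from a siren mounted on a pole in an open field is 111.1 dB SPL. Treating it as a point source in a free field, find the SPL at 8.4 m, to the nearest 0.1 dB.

99.9 dB SPL

Inverse-square spreading gives ΔL = −20·log₁₀(d₂/d₁).
ΔL = −20·log₁₀(8.4/2.32) = -11.18 dB, so L₂ = 111.1 + (-11.18) = 99.9 dB SPL.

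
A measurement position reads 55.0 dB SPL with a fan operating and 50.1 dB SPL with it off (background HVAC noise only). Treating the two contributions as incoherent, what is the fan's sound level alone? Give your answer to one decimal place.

Background correction is a power subtraction:
L_src = 10·log₁₀(10^(55.0/10) − 10^(50.1/10)) = 10·log₁₀(213900) = 53.3 dB SPL.

53.3 dB SPL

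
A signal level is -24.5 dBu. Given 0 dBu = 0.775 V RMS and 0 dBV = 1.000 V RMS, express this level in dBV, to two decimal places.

-26.71 dBV

The offset between the scales is 20·log₁₀(0.775/1.000) = −2.214 dB.
So dBV = -24.5 − 2.214 = -26.71 dBV.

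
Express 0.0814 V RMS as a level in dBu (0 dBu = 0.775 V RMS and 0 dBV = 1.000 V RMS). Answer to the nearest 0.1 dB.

dBu = 20·log₁₀(V / 0.775 V).
20·log₁₀(0.0814/0.775) = -19.6 dBu.

-19.6 dBu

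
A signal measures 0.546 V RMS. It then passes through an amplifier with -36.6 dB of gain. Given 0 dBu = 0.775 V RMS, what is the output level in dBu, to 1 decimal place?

Input level: 20·log₁₀(0.546/0.775) = -3.04 dBu.
Output: -3.04 − 36.6 = -39.6 dBu.

-39.6 dBu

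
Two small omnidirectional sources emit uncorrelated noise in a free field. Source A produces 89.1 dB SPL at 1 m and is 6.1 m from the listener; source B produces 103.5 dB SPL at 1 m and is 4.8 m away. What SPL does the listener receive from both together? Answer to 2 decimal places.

At the listener: L_A = 89.1 − 20·log₁₀(6.1) = 73.393 dB; L_B = 103.5 − 20·log₁₀(4.8) = 89.875 dB.
Combined: 10·log₁₀(10^(73.393/10)+10^(89.875/10)) = 89.97 dB SPL.

89.97 dB SPL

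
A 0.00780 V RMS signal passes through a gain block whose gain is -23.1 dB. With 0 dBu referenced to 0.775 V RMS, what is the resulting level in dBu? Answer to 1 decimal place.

Input level: 20·log₁₀(0.00780/0.775) = -39.94 dBu.
Output: -39.94 − 23.1 = -63.0 dBu.

-63.0 dBu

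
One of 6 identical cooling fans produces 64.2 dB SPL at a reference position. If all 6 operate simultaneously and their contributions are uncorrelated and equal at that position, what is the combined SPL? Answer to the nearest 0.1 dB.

72.0 dB SPL

6 equal incoherent sources raise the level by 10·log₁₀(6) = 7.78 dB.
L_total = 64.2 + 7.78 = 72.0 dB SPL.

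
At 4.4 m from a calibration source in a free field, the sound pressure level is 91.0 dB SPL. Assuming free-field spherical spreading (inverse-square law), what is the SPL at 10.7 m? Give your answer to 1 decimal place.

Free-field point source: level drops by 20·log₁₀ of the distance ratio.
ΔL = −20·log₁₀(10.7/4.4) = -7.72 dB, so L₂ = 91.0 + (-7.72) = 83.3 dB SPL.

83.3 dB SPL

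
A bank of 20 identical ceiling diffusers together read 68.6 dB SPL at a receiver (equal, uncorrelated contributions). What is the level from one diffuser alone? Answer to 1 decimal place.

55.6 dB SPL

20 equal incoherent sources add 10·log₁₀(20) = 13.01 dB over one source.
L_one = 68.6 − 13.01 = 55.6 dB SPL.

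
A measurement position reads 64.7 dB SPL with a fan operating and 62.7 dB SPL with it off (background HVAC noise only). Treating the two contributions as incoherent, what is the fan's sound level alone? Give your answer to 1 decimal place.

60.4 dB SPL

Background correction is a power subtraction:
L_src = 10·log₁₀(10^(64.7/10) − 10^(62.7/10)) = 10·log₁₀(1089000) = 60.4 dB SPL.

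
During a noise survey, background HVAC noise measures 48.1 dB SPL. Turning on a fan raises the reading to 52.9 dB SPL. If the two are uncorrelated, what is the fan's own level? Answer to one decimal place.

51.2 dB SPL

Remove the background by subtracting linear intensities:
L_src = 10·log₁₀(10^(52.9/10) − 10^(48.1/10)) = 10·log₁₀(130400) = 51.2 dB SPL.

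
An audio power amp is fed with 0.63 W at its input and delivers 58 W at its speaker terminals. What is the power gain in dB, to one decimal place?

19.6 dB

Power is a power quantity, so gain = 10·log₁₀(P_out/P_in).
10·log₁₀(58/0.63) = 10·log₁₀(92.06) = 19.6 dB.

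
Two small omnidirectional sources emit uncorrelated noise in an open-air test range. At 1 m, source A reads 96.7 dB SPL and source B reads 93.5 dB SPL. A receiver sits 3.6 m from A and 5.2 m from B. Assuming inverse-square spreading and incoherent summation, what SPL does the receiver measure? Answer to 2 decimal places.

At the listener: L_A = 96.7 − 20·log₁₀(3.6) = 85.574 dB; L_B = 93.5 − 20·log₁₀(5.2) = 79.180 dB.
Combined: 10·log₁₀(10^(85.574/10)+10^(79.180/10)) = 86.47 dB SPL.

86.47 dB SPL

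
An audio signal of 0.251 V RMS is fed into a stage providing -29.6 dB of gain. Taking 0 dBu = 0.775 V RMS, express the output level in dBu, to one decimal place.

-39.4 dBu

Input level: 20·log₁₀(0.251/0.775) = -9.79 dBu.
Output: -9.79 − 29.6 = -39.4 dBu.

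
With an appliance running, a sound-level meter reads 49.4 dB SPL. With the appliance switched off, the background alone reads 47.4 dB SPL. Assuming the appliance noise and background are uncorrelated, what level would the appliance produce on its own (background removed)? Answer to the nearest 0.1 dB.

45.1 dB SPL

Background correction is a power subtraction:
L_src = 10·log₁₀(10^(49.4/10) − 10^(47.4/10)) = 10·log₁₀(32140) = 45.1 dB SPL.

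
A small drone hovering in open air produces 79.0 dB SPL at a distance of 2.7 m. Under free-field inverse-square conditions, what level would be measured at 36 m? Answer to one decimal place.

Free-field point source: level drops by 20·log₁₀ of the distance ratio.
ΔL = −20·log₁₀(36/2.7) = -22.50 dB, so L₂ = 79.0 + (-22.50) = 56.5 dB SPL.

56.5 dB SPL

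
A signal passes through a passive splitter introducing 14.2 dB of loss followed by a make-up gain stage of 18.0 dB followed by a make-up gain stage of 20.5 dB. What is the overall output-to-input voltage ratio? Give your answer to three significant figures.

16.4

Net gain = (−14.2) + 18.0 + 20.5 = 24.3 dB.
Voltage ratio = 10^(24.3/20) = 16.4.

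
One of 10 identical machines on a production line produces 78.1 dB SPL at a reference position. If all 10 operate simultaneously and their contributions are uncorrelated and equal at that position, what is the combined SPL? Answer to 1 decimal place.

10 equal incoherent sources raise the level by 10·log₁₀(10) = 10.00 dB.
L_total = 78.1 + 10.00 = 88.1 dB SPL.

88.1 dB SPL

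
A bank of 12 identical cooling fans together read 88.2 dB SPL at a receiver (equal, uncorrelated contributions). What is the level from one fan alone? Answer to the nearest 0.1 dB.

77.4 dB SPL

12 equal incoherent sources add 10·log₁₀(12) = 10.79 dB over one source.
L_one = 88.2 − 10.79 = 77.4 dB SPL.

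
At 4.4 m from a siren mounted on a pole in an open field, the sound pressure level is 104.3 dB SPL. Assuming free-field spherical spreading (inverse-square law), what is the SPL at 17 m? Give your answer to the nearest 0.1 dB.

Inverse-square spreading gives ΔL = −20·log₁₀(d₂/d₁).
ΔL = −20·log₁₀(17/4.4) = -11.74 dB, so L₂ = 104.3 + (-11.74) = 92.6 dB SPL.

92.6 dB SPL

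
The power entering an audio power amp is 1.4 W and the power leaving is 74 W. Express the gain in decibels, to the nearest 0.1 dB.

For a power ratio, dB = 10·log₁₀(P₂/P₁).
10·log₁₀(74/1.4) = 10·log₁₀(52.86) = 17.2 dB.

17.2 dB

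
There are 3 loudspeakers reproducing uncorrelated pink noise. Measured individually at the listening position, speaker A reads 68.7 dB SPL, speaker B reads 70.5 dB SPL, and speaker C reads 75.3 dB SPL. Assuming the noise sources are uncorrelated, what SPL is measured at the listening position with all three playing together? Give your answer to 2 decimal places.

77.20 dB SPL

Incoherent sources sum as intensities:
L_total = 10·log₁₀(10^(68.7/10) + 10^(70.5/10) + 10^(75.3/10)) = 10·log₁₀(52520000) = 77.20 dB SPL.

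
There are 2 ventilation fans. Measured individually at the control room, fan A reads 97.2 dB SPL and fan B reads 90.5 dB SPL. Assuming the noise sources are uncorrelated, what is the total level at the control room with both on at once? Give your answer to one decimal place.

98.0 dB SPL

Uncorrelated sources add in intensity (power), not in dB.
L_total = 10·log₁₀(10^(97.2/10) + 10^(90.5/10)) = 10·log₁₀(6370000000) = 98.0 dB SPL.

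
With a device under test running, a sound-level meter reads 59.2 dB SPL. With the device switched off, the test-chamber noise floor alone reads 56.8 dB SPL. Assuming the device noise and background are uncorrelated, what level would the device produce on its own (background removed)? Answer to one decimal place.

Background correction is a power subtraction:
L_src = 10·log₁₀(10^(59.2/10) − 10^(56.8/10)) = 10·log₁₀(353100) = 55.5 dB SPL.

55.5 dB SPL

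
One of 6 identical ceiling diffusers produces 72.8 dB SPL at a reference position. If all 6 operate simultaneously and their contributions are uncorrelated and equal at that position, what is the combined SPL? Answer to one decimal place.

6 equal incoherent sources raise the level by 10·log₁₀(6) = 7.78 dB.
L_total = 72.8 + 7.78 = 80.6 dB SPL.

80.6 dB SPL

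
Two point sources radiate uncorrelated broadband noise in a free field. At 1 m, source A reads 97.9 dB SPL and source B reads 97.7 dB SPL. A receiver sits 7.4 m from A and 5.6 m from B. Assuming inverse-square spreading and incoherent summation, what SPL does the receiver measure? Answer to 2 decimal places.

At the listener: L_A = 97.9 − 20·log₁₀(7.4) = 80.515 dB; L_B = 97.7 − 20·log₁₀(5.6) = 82.736 dB.
Combined: 10·log₁₀(10^(80.515/10)+10^(82.736/10)) = 84.78 dB SPL.

84.78 dB SPL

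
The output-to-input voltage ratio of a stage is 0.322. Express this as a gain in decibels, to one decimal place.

-9.8 dB

For a voltage ratio, dB = 20·log₁₀(V₂/V₁).
20·log₁₀(0.322) = -9.8 dB.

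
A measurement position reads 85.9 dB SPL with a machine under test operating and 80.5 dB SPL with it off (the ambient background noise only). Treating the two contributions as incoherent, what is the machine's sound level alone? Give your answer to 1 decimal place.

Remove the background by subtracting linear intensities:
L_src = 10·log₁₀(10^(85.9/10) − 10^(80.5/10)) = 10·log₁₀(276800000) = 84.4 dB SPL.

84.4 dB SPL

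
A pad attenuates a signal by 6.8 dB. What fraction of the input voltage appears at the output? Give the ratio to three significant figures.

0.457

Voltage ratio = 10^(dB/20).
10^(-6.8/20) = 10^(-0.3400) = 0.457.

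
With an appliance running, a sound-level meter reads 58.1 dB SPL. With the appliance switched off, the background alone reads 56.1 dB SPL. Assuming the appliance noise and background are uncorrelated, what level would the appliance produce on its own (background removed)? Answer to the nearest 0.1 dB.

Background correction is a power subtraction:
L_src = 10·log₁₀(10^(58.1/10) − 10^(56.1/10)) = 10·log₁₀(238300) = 53.8 dB SPL.

53.8 dB SPL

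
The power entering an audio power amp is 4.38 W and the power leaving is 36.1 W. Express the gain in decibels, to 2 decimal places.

Power ratio → dB uses the 10·log₁₀ form:
10·log₁₀(36.1/4.38) = 10·log₁₀(8.242) = 9.16 dB.

9.16 dB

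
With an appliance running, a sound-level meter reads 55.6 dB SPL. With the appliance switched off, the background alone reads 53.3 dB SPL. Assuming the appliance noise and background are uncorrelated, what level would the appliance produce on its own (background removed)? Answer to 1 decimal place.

51.7 dB SPL

Subtract intensities: L_src = 10·log₁₀(10^(L_total/10) − 10^(L_bg/10)).
L_src = 10·log₁₀(10^(55.6/10) − 10^(53.3/10)) = 10·log₁₀(149300) = 51.7 dB SPL.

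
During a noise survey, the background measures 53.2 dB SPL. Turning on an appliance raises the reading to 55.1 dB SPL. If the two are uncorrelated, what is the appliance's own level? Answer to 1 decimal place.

50.6 dB SPL

Background correction is a power subtraction:
L_src = 10·log₁₀(10^(55.1/10) − 10^(53.2/10)) = 10·log₁₀(114700) = 50.6 dB SPL.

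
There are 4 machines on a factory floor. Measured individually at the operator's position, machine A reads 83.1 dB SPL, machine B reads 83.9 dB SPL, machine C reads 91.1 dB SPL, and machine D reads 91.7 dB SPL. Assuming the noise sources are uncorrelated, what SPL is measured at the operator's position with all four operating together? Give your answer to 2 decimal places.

Incoherent sources sum as intensities:
L_total = 10·log₁₀(10^(83.1/10) + 10^(83.9/10) + 10^(91.1/10) + 10^(91.7/10)) = 10·log₁₀(3217000000) = 95.07 dB SPL.

95.07 dB SPL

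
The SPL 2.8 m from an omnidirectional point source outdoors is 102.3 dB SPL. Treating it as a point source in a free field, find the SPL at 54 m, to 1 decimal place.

76.6 dB SPL

For a point source in a free field, ΔL = −20·log₁₀(d₂/d₁).
ΔL = −20·log₁₀(54/2.8) = -25.70 dB, so L₂ = 102.3 + (-25.70) = 76.6 dB SPL.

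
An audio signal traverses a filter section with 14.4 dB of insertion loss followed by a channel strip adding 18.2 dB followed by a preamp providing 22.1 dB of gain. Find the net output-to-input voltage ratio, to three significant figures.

19.7

Net gain = (−14.4) + 18.2 + 22.1 = 25.9 dB.
Voltage ratio = 10^(25.9/20) = 19.7.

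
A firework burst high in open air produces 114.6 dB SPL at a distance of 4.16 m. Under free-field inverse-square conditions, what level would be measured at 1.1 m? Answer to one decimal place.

126.2 dB SPL

Free-field point source: level drops by 20·log₁₀ of the distance ratio.
ΔL = −20·log₁₀(1.1/4.16) = 11.55 dB, so L₂ = 114.6 + (11.55) = 126.2 dB SPL.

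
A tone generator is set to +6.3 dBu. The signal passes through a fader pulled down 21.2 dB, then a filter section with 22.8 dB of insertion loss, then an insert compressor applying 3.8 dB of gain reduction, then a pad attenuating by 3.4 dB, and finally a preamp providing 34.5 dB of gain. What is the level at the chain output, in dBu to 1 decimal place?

-10.4 dBu

In dB, series stages simply add:
+6.3 − 21.2 − 22.8 − 3.8 − 3.4 + 34.5 = -10.4 dBu.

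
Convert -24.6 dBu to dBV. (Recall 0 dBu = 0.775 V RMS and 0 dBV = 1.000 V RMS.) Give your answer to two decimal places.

-26.81 dBV

The offset between the scales is 20·log₁₀(0.775/1.000) = −2.214 dB.
So dBV = -24.6 − 2.214 = -26.81 dBV.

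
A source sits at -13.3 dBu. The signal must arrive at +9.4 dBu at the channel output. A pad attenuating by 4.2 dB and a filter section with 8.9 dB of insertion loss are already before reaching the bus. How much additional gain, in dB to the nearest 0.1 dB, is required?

35.8 dB

The required make-up gain is the shortfall in the dB sum.
G = +9.4 − (-13.3) + 4.2 + 8.9 = 35.8 dB.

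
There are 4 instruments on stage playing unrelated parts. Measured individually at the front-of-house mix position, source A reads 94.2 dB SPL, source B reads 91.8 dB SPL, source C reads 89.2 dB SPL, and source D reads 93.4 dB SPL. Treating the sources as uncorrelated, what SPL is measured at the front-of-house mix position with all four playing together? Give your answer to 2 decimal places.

98.55 dB SPL

Uncorrelated sources add in intensity (power), not in dB.
L_total = 10·log₁₀(10^(94.2/10) + 10^(91.8/10) + 10^(89.2/10) + 10^(93.4/10)) = 10·log₁₀(7163000000) = 98.55 dB SPL.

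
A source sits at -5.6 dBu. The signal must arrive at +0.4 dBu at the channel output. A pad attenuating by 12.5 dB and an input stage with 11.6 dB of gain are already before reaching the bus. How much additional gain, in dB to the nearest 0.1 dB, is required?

The required make-up gain is the shortfall in the dB sum.
G = +0.4 − (-5.6) + 12.5 − 11.6 = 6.9 dB.

6.9 dB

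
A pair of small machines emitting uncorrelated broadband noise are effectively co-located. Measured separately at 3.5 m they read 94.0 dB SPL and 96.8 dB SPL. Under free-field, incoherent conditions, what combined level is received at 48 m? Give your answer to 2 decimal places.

Combined at 3.5 m: 10·log₁₀(10^(94.0/10)+10^(96.8/10)) = 98.632 dB SPL.
Then apply −20·log₁₀(48/3.5) = -22.743 dB → 75.89 dB SPL.

75.89 dB SPL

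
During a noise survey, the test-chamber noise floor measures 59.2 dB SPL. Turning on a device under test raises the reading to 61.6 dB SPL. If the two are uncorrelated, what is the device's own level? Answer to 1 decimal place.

57.9 dB SPL

Remove the background by subtracting linear intensities:
L_src = 10·log₁₀(10^(61.6/10) − 10^(59.2/10)) = 10·log₁₀(613700) = 57.9 dB SPL.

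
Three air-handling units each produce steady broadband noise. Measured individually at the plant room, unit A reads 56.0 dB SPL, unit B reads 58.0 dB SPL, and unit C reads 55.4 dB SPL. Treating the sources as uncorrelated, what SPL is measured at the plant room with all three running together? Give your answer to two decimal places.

61.39 dB SPL

Incoherent sources sum as intensities:
L_total = 10·log₁₀(10^(56.0/10) + 10^(58.0/10) + 10^(55.4/10)) = 10·log₁₀(1376000) = 61.39 dB SPL.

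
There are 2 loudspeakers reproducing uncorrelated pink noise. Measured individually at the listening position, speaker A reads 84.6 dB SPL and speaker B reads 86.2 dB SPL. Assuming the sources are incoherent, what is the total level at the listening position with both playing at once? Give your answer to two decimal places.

Add the sources as powers (linear), then convert back to dB:
L_total = 10·log₁₀(10^(84.6/10) + 10^(86.2/10)) = 10·log₁₀(705300000) = 88.48 dB SPL.

88.48 dB SPL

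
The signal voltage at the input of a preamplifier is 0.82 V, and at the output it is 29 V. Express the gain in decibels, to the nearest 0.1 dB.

For a voltage ratio, dB = 20·log₁₀(V₂/V₁).
20·log₁₀(29/0.82) = 20·log₁₀(35.37) = 31.0 dB.

31.0 dB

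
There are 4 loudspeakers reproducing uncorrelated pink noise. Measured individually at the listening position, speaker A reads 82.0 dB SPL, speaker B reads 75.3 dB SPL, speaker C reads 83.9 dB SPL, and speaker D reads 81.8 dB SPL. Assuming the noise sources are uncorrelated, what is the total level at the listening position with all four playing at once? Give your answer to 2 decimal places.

Add the sources as powers (linear), then convert back to dB:
L_total = 10·log₁₀(10^(82.0/10) + 10^(75.3/10) + 10^(83.9/10) + 10^(81.8/10)) = 10·log₁₀(589200000) = 87.70 dB SPL.

87.70 dB SPL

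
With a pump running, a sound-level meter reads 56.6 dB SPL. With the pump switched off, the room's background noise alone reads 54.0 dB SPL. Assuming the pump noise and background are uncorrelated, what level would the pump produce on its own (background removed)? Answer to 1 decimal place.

53.1 dB SPL

Remove the background by subtracting linear intensities:
L_src = 10·log₁₀(10^(56.6/10) − 10^(54.0/10)) = 10·log₁₀(205900) = 53.1 dB SPL.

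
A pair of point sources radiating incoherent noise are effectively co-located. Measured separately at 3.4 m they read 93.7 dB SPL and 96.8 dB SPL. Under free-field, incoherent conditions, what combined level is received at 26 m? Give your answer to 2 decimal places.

Combined at 3.4 m: 10·log₁₀(10^(93.7/10)+10^(96.8/10)) = 98.531 dB SPL.
Then apply −20·log₁₀(26/3.4) = -17.670 dB → 80.86 dB SPL.

80.86 dB SPL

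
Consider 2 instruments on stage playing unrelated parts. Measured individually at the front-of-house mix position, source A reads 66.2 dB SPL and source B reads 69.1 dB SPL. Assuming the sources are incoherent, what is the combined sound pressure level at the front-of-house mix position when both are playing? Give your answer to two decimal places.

Incoherent sources sum as intensities:
L_total = 10·log₁₀(10^(66.2/10) + 10^(69.1/10)) = 10·log₁₀(12300000) = 70.90 dB SPL.

70.90 dB SPL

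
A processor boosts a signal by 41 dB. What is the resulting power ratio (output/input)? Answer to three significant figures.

12600

Power ratio = 10^(dB/10).
10^(41/10) = 10^(4.100) = 12600.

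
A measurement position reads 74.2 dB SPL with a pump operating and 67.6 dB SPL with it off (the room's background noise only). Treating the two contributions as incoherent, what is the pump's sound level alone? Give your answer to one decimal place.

73.1 dB SPL

Subtract intensities: L_src = 10·log₁₀(10^(L_total/10) − 10^(L_bg/10)).
L_src = 10·log₁₀(10^(74.2/10) − 10^(67.6/10)) = 10·log₁₀(20550000) = 73.1 dB SPL.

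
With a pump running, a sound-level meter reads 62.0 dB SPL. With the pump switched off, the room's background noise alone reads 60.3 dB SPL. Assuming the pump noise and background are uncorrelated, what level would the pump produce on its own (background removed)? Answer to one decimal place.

57.1 dB SPL

Background correction is a power subtraction:
L_src = 10·log₁₀(10^(62.0/10) − 10^(60.3/10)) = 10·log₁₀(513400) = 57.1 dB SPL.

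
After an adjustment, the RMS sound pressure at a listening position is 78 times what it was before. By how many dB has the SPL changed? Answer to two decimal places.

Sound pressure is an amplitude quantity: ΔL = 20·log₁₀(p₂/p₁).
20·log₁₀(78) = 37.84 dB.

37.84 dB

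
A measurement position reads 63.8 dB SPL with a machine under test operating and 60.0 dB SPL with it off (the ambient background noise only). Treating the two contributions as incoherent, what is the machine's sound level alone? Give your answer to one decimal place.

Background correction is a power subtraction:
L_src = 10·log₁₀(10^(63.8/10) − 10^(60.0/10)) = 10·log₁₀(1399000) = 61.5 dB SPL.

61.5 dB SPL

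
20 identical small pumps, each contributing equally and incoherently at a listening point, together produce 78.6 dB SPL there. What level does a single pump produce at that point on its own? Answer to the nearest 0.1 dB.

65.6 dB SPL

20 equal incoherent sources add 10·log₁₀(20) = 13.01 dB over one source.
L_one = 78.6 − 13.01 = 65.6 dB SPL.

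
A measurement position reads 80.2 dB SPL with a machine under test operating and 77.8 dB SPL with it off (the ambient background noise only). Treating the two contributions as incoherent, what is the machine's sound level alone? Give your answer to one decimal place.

76.5 dB SPL

Remove the background by subtracting linear intensities:
L_src = 10·log₁₀(10^(80.2/10) − 10^(77.8/10)) = 10·log₁₀(44460000) = 76.5 dB SPL.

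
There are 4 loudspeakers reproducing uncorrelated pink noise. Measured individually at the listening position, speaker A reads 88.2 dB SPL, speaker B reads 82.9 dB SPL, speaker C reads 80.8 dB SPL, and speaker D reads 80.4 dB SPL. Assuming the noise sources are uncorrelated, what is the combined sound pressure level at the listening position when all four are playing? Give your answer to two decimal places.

90.36 dB SPL

Uncorrelated sources add in intensity (power), not in dB.
L_total = 10·log₁₀(10^(88.2/10) + 10^(82.9/10) + 10^(80.8/10) + 10^(80.4/10)) = 10·log₁₀(1086000000) = 90.36 dB SPL.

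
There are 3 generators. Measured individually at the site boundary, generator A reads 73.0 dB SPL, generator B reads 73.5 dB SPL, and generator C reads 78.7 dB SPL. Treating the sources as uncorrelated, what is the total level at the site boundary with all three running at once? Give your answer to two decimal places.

80.66 dB SPL

Add the sources as powers (linear), then convert back to dB:
L_total = 10·log₁₀(10^(73.0/10) + 10^(73.5/10) + 10^(78.7/10)) = 10·log₁₀(116500000) = 80.66 dB SPL.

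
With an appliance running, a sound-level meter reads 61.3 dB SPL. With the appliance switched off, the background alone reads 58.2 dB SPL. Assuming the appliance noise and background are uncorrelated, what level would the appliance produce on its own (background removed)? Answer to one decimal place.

58.4 dB SPL

Remove the background by subtracting linear intensities:
L_src = 10·log₁₀(10^(61.3/10) − 10^(58.2/10)) = 10·log₁₀(688300) = 58.4 dB SPL.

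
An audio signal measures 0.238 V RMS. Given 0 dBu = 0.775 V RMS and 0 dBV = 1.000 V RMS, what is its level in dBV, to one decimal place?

-12.5 dBV

dBV = 20·log₁₀(V / 1.000 V).
20·log₁₀(0.238/1.000) = -12.5 dBV.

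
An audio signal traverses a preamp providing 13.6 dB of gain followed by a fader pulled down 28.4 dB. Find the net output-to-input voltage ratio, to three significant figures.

0.182

Net gain = 13.6 + (−28.4) = -14.8 dB.
Voltage ratio = 10^(-14.8/20) = 0.182.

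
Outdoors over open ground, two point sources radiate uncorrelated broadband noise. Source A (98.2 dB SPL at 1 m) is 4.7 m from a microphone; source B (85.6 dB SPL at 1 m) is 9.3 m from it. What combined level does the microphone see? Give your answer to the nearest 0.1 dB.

At the listener: L_A = 98.2 − 20·log₁₀(4.7) = 84.76 dB; L_B = 85.6 − 20·log₁₀(9.3) = 66.23 dB.
Combined: 10·log₁₀(10^(84.76/10)+10^(66.23/10)) = 84.8 dB SPL.

84.8 dB SPL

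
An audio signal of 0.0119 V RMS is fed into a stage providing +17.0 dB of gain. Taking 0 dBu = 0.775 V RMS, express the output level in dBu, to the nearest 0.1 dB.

-19.3 dBu

Input level: 20·log₁₀(0.0119/0.775) = -36.28 dBu.
Output: -36.28 + 17.0 = -19.3 dBu.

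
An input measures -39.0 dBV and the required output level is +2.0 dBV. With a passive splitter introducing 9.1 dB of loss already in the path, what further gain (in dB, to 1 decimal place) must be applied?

50.1 dB

The required make-up gain is the shortfall in the dB sum.
G = +2.0 − (-39.0) + 9.1 = 50.1 dB.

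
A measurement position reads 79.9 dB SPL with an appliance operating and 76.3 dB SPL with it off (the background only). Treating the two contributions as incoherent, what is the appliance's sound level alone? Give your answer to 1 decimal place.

77.4 dB SPL

Background correction is a power subtraction:
L_src = 10·log₁₀(10^(79.9/10) − 10^(76.3/10)) = 10·log₁₀(55070000) = 77.4 dB SPL.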